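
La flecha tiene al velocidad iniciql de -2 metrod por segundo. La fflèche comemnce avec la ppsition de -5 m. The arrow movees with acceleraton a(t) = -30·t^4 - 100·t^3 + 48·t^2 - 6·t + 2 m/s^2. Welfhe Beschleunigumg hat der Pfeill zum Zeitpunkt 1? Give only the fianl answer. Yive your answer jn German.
a(1) = -86.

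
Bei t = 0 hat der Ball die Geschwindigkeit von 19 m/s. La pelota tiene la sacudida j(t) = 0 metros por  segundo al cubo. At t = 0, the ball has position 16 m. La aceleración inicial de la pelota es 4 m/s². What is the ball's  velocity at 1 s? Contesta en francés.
Pour résoudre ceci, nous devons prendre 2 intégrales de notre équation du jerk j(t) = 0. En intégrant le jerk et en utilisant la condition initiale a(0) = 4, nous obtenons a(t) = 4. L'intégrale de l'accélération, avec v(0) = 19, donne la vitesse: v(t) = 4·t + 19. En utilisant v(t) = 4·t + 19 et en substituant t = 1, nous trouvons v = 23.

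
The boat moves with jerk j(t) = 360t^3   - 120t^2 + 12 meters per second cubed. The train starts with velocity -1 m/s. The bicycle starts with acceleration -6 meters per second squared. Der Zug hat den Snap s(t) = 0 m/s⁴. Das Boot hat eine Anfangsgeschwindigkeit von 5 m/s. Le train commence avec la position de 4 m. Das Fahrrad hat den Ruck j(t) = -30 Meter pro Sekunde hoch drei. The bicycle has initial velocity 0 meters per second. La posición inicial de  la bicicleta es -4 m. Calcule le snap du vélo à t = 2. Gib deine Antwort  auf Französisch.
En partant du jerk j(t) = -30, nous prenons 1 dérivée. La dérivée du jerk donne le snap: s(t) = 0. De l'équation du snap s(t) = 0, nous substituons t = 2 pour obtenir s = 0.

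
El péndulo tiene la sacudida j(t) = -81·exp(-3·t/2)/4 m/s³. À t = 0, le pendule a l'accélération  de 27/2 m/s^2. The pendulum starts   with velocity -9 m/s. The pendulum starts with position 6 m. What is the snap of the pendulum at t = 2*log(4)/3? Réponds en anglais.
To solve this, we need to take 1 derivative of our jerk equation j(t) = -81·exp(-3·t/2)/4. Differentiating jerk, we get snap: s(t) = 243·exp(-3·t/2)/8. Using s(t) = 243·exp(-3·t/2)/8 and substituting t = 2*log(4)/3, we find s = 243/32.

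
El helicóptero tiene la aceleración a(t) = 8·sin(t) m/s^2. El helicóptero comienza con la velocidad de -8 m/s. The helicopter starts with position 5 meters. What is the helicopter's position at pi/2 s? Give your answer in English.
To solve this, we need to take 2 antiderivatives of our acceleration equation a(t) = 8·sin(t). The antiderivative of acceleration is velocity. Using v(0) = -8, we get v(t) = -8·cos(t). The integral of velocity is position. Using x(0) = 5, we get x(t) = 5 - 8·sin(t). We have position x(t) = 5 - 8·sin(t). Substituting t = pi/2: x(pi/2) = -3.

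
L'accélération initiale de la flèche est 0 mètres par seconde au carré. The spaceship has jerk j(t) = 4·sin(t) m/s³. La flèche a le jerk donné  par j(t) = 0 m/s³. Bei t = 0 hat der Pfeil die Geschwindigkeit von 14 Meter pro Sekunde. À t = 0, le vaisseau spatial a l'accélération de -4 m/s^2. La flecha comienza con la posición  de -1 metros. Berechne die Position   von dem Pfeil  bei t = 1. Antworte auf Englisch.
To solve this, we need to take 3 antiderivatives of our jerk equation j(t) = 0. Integrating jerk and using the initial condition a(0) = 0, we get a(t) = 0. Taking ∫a(t)dt and applying v(0) = 14, we find v(t) = 14. Finding the integral of v(t) and using x(0) = -1: x(t) = 14·t - 1. Using x(t) = 14·t - 1 and substituting t = 1, we find x = 13.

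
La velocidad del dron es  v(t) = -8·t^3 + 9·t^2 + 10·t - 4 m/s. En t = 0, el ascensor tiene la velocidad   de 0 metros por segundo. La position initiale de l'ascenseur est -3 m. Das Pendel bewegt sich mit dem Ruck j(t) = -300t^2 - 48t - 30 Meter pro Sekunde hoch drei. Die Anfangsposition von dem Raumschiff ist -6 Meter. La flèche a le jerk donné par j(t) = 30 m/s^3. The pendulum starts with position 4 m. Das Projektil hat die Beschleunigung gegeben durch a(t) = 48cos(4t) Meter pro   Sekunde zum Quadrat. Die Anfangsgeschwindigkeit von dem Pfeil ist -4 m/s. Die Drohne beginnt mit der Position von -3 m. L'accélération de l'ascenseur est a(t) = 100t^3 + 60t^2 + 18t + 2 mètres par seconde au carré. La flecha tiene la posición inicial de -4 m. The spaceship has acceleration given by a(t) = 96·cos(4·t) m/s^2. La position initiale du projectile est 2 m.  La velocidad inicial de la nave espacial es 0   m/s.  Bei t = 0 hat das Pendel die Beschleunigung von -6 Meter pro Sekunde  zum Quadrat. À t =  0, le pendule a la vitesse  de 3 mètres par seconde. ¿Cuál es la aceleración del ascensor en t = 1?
Tenemos la aceleración a(t) = 100·t^3 + 60·t^2 + 18·t + 2. Sustituyendo t = 1: a(1) = 180.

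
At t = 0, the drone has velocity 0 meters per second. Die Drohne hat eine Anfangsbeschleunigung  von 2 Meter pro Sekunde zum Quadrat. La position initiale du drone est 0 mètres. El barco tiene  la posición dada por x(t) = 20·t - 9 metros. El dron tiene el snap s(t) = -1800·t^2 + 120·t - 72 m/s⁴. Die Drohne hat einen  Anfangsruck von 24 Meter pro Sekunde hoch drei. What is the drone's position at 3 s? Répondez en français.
En partant du snap s(t) = -1800·t^2 + 120·t - 72, nous prenons 4 primitives. En prenant ∫s(t)dt et en appliquant j(0) = 24, nous trouvons j(t) = -600·t^3 + 60·t^2 - 72·t + 24. L'intégrale du jerk est l'accélération. En utilisant a(0) = 2, nous obtenons a(t) = -150·t^4 + 20·t^3 - 36·t^2 + 24·t + 2. La primitive de l'accélération est la vitesse. En utilisant v(0) = 0, nous obtenons v(t) = t·(-30·t^4 + 5·t^3 - 12·t^2 + 12·t + 2). La primitive de la vitesse, avec x(0) = 0, donne la position: x(t) = -5·t^6 + t^5 - 3·t^4 + 4·t^3 + t^2. En utilisant x(t) = -5·t^6 + t^5 - 3·t^4 + 4·t^3 + t^2 et en substituant t = 3, nous trouvons x = -3528.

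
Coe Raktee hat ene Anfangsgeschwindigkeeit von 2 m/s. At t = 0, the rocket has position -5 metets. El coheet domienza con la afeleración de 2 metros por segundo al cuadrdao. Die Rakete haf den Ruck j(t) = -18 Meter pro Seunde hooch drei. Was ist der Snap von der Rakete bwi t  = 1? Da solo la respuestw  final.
s(1) = 0.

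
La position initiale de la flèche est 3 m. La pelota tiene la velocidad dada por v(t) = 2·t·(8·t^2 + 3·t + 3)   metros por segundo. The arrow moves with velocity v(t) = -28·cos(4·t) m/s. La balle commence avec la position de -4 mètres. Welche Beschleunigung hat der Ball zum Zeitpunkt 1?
Wir müssen unsere Gleichung für die Geschwindigkeit v(t) = 2·t·(8·t^2 + 3·t + 3) 1-mal ableiten. Die Ableitung von der Geschwindigkeit ergibt die Beschleunigung: a(t) = 16·t^2 + 2·t·(16·t + 3) + 6·t + 6. Wir haben die Beschleunigung a(t) = 16·t^2 + 2·t·(16·t + 3) + 6·t + 6. Durch Einsetzen von t = 1: a(1) = 66.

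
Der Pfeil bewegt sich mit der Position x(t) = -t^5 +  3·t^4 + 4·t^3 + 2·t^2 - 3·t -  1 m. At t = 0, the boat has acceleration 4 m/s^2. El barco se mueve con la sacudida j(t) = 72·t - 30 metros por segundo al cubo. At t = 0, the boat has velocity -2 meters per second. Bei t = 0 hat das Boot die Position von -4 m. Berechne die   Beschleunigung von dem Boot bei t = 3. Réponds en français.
Nous devons trouver la primitive de notre équation du jerk j(t) = 72·t - 30 1 fois. L'intégrale du jerk, avec a(0) = 4, donne l'accélération: a(t) = 36·t^2 - 30·t + 4. En utilisant a(t) = 36·t^2 - 30·t + 4 et en substituant t = 3, nous trouvons a = 238.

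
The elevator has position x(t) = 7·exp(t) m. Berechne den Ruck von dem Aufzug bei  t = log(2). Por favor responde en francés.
En partant de la position x(t) = 7·exp(t), nous prenons 3 dérivées. La dérivée de la position donne la vitesse: v(t) = 7·exp(t). La dérivée de la vitesse donne l'accélération: a(t) = 7·exp(t). En dérivant l'accélération, nous obtenons le jerk: j(t) = 7·exp(t). Nous avons le jerk j(t) = 7·exp(t). En substituant t = log(2): j(log(2)) = 14.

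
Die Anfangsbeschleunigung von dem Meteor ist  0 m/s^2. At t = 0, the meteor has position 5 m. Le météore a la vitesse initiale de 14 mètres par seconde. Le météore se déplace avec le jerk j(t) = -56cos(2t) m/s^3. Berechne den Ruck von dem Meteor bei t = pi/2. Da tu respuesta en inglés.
From the given jerk equation j(t) = -56·cos(2·t), we substitute t = pi/2 to get j = 56.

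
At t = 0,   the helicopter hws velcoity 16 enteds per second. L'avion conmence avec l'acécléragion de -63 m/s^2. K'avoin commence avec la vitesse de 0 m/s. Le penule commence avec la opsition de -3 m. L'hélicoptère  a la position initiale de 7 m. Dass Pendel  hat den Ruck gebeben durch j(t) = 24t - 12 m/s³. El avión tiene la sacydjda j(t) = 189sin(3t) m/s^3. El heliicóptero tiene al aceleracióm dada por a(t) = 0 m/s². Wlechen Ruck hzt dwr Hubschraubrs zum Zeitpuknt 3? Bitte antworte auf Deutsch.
Ausgehend von der Beschleunigung a(t) = 0, nehmen wir 1 Ableitung. Durch Ableiten von der Beschleunigung erhalten wir den Ruck: j(t) = 0. Wir haben den Ruck j(t) = 0. Durch Einsetzen von t = 3: j(3) = 0.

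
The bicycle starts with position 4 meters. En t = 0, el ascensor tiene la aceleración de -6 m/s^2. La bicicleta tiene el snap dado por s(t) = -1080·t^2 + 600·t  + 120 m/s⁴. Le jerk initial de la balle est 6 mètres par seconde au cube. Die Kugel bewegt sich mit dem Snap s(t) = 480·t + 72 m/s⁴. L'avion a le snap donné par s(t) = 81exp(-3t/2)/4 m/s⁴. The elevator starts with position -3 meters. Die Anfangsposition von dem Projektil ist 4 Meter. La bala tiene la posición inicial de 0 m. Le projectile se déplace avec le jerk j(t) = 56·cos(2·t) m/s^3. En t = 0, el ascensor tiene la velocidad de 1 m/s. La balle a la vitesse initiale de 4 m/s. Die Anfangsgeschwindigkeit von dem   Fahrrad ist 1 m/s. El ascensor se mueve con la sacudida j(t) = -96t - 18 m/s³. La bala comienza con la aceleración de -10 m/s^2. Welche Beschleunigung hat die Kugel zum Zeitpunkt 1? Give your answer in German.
Ausgehend von dem Snap s(t) = 480·t + 72, nehmen wir 2 Stammfunktionen. Durch Integration von dem Snap und Verwendung der Anfangsbedingung j(0) = 6, erhalten wir j(t) = 240·t^2 + 72·t + 6. Mit ∫j(t)dt und Anwendung von a(0) = -10, finden wir a(t) = 80·t^3 + 36·t^2 + 6·t - 10. Aus der Gleichung für die Beschleunigung a(t) = 80·t^3 + 36·t^2 + 6·t - 10, setzen wir t = 1 ein und erhalten a = 112.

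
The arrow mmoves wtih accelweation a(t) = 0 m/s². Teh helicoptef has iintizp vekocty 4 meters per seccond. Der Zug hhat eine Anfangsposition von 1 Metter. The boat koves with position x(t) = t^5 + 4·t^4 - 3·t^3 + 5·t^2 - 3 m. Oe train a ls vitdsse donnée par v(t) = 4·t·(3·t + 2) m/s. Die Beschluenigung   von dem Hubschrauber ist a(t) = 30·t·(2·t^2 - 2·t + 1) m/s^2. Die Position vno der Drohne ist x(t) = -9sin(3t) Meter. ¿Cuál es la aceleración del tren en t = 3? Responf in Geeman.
Wir müssen unsere Gleichung für die Geschwindigkeit v(t) = 4·t·(3·t + 2) 1-mal ableiten. Mit d/dt von v(t) finden wir a(t) = 24·t + 8. Aus der Gleichung für die Beschleunigung a(t) = 24·t + 8, setzen wir t = 3 ein und erhalten a = 80.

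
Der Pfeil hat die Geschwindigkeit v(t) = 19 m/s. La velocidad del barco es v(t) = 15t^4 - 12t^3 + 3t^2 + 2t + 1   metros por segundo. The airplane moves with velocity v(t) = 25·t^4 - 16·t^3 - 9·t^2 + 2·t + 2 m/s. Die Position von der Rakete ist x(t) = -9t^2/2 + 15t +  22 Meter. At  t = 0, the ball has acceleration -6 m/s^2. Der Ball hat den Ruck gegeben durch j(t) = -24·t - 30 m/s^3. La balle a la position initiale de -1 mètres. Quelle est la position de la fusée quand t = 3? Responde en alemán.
Mit x(t) = -9·t^2/2 + 15·t + 22 und Einsetzen von t = 3, finden wir x = 53/2.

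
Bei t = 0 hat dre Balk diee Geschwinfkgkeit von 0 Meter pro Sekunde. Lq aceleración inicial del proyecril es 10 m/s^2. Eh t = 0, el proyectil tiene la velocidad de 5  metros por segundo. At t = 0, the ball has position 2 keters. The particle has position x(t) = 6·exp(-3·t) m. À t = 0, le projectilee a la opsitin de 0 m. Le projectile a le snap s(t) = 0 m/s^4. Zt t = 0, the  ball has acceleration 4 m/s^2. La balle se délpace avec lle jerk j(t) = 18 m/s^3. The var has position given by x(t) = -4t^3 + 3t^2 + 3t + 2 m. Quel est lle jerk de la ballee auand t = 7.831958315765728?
De l'équation du jerk j(t) = 18, nous substituons t = 7.831958315765728 pour obtenir j = 18.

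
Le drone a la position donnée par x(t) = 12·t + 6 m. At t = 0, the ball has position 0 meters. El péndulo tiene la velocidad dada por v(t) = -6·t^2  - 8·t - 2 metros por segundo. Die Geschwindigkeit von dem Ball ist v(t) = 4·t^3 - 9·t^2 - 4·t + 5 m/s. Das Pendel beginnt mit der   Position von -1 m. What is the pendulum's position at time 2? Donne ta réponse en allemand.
Wir müssen unsere Gleichung für die Geschwindigkeit v(t) = -6·t^2 - 8·t - 2 1-mal integrieren. Mit ∫v(t)dt und Anwendung von x(0) = -1, finden wir x(t) = -2·t^3 - 4·t^2 - 2·t - 1. Wir haben die Position x(t) = -2·t^3 - 4·t^2 - 2·t - 1. Durch Einsetzen von t = 2: x(2) = -37.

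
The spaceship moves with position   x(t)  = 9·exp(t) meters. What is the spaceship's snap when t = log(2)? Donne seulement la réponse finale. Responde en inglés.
s(log(2)) = 18.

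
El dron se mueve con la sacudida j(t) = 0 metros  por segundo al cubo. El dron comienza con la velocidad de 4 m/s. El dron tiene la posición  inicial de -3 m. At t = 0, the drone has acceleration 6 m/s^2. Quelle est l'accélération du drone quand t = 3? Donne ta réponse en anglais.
Starting from jerk j(t) = 0, we take 1 antiderivative. Finding the integral of j(t) and using a(0) = 6: a(t) = 6. Using a(t) = 6 and substituting t = 3, we find a = 6.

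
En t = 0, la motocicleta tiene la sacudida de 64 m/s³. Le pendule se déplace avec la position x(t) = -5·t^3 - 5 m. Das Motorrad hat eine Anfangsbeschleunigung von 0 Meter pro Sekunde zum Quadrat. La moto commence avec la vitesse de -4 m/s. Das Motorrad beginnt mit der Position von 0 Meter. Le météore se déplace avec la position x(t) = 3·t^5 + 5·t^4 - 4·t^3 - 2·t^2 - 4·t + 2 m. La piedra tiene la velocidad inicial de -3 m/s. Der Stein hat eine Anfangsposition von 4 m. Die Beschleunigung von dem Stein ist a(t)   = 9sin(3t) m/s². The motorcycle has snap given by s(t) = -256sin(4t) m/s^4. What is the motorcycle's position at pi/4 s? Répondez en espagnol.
Debemos encontrar la antiderivada de nuestra ecuación del snap s(t) = -256·sin(4·t) 4 veces. La antiderivada del snap, con j(0) = 64, da la sacudida: j(t) = 64·cos(4·t). La integral de la sacudida, con a(0) = 0, da la aceleración: a(t) = 16·sin(4·t). Tomando ∫a(t)dt y aplicando v(0) = -4, encontramos v(t) = -4·cos(4·t). Tomando ∫v(t)dt y aplicando x(0) = 0, encontramos x(t) = -sin(4·t). Tenemos la posición x(t) = -sin(4·t). Sustituyendo t = pi/4: x(pi/4) = 0.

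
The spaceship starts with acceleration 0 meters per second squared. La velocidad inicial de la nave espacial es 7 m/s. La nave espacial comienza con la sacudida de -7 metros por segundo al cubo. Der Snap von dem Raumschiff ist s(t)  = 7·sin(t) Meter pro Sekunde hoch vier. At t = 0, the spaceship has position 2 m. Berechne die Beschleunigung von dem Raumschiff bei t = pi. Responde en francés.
En partant du snap s(t) = 7·sin(t), nous prenons 2 intégrales. En prenant ∫s(t)dt et en appliquant j(0) = -7, nous trouvons j(t) = -7·cos(t). La primitive du jerk, avec a(0) = 0, donne l'accélération: a(t) = -7·sin(t). En utilisant a(t) = -7·sin(t) et en substituant t = pi, nous trouvons a = 0.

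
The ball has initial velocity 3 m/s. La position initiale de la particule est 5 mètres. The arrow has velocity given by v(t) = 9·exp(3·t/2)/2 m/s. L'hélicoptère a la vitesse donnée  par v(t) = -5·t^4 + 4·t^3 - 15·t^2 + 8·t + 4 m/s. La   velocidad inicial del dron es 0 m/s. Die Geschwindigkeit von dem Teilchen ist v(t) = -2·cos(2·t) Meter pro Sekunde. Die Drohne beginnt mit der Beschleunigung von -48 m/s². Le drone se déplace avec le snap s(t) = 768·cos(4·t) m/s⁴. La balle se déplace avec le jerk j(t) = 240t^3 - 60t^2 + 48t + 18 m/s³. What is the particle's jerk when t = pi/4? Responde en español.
Partiendo de la velocidad v(t) = -2·cos(2·t), tomamos 2 derivadas. Derivando la velocidad, obtenemos la aceleración: a(t) = 4·sin(2·t). La derivada de la aceleración da la sacudida: j(t) = 8·cos(2·t). De la ecuación de la sacudida j(t) = 8·cos(2·t), sustituimos t = pi/4 para obtener j = 0.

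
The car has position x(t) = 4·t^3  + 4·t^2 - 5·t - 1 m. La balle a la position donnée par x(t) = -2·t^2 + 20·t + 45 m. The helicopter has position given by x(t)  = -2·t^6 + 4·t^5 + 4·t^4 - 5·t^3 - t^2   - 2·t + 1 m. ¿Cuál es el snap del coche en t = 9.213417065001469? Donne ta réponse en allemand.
Um dies zu lösen, müssen wir 4 Ableitungen unserer Gleichung für die Position x(t) = 4·t^3 + 4·t^2 - 5·t - 1 nehmen. Mit d/dt von x(t) finden wir v(t) = 12·t^2 + 8·t - 5. Mit d/dt von v(t) finden wir a(t) = 24·t + 8. Die Ableitung von der Beschleunigung ergibt den Ruck: j(t) = 24. Durch Ableiten von dem Ruck erhalten wir den Snap: s(t) = 0. Aus der Gleichung für den Snap s(t) = 0, setzen wir t = 9.213417065001469 ein und erhalten s = 0.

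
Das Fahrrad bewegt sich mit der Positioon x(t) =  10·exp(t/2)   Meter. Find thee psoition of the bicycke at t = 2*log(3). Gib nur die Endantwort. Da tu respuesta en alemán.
Die Antwort ist 30.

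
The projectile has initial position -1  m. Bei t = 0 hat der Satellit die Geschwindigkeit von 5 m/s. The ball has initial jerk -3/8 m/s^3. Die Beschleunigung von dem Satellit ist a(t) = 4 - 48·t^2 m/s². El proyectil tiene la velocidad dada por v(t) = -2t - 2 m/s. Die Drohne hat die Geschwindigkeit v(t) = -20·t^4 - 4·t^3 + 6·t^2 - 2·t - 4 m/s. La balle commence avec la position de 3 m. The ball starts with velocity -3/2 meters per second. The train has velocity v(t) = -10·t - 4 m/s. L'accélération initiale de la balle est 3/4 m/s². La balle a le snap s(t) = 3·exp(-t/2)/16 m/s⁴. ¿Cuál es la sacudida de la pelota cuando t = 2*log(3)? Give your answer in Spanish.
Para resolver esto, necesitamos tomar 1 antiderivada de nuestra ecuación del snap s(t) = 3·exp(-t/2)/16. Tomando ∫s(t)dt y aplicando j(0) = -3/8, encontramos j(t) = -3·exp(-t/2)/8. Tenemos la sacudida j(t) = -3·exp(-t/2)/8. Sustituyendo t = 2*log(3): j(2*log(3)) = -1/8.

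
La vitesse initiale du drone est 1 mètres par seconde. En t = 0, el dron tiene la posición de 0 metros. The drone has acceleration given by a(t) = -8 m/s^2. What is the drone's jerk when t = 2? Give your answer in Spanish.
Debemos derivar nuestra ecuación de la aceleración a(t) = -8 1 vez. La derivada de la aceleración da la sacudida: j(t) = 0. De la ecuación de la sacudida j(t) = 0, sustituimos t = 2 para obtener j = 0.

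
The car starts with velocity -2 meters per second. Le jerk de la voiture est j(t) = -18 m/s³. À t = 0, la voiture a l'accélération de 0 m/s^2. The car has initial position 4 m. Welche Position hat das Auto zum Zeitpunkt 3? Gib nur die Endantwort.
Die Antwort ist -83.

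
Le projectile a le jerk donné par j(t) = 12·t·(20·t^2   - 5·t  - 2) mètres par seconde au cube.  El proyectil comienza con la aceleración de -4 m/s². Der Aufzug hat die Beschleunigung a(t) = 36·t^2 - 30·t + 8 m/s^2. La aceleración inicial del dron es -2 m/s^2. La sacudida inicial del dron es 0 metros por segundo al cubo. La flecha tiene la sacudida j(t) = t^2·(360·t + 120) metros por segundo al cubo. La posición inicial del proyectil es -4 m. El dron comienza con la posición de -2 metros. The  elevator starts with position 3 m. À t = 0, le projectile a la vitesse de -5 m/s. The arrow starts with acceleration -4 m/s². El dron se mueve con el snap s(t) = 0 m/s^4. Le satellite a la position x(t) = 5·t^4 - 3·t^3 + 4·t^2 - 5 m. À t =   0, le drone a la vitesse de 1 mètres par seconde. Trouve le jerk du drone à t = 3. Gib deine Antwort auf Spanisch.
Debemos encontrar la integral de nuestra ecuación del snap s(t) = 0 1 vez. La antiderivada del snap, con j(0) = 0, da la sacudida: j(t) = 0. Tenemos la sacudida j(t) = 0. Sustituyendo t = 3: j(3) = 0.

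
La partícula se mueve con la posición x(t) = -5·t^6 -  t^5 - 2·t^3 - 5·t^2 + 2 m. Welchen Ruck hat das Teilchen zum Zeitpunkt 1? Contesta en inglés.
We must differentiate our position equation x(t) = -5·t^6 - t^5 - 2·t^3 - 5·t^2 + 2 3 times. Differentiating position, we get velocity: v(t) = -30·t^5 - 5·t^4 - 6·t^2 - 10·t. Taking d/dt of v(t), we find a(t) = -150·t^4 - 20·t^3 - 12·t - 10. The derivative of acceleration gives jerk: j(t) = -600·t^3 - 60·t^2 - 12. From the given jerk equation j(t) = -600·t^3 - 60·t^2 - 12, we substitute t = 1 to get j = -672.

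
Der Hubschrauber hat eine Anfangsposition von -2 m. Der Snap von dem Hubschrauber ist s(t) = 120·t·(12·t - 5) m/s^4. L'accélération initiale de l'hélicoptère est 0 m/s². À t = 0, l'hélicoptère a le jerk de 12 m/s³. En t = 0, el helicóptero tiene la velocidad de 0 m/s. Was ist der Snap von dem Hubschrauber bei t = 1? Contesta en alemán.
Wir haben den Snap s(t) = 120·t·(12·t - 5). Durch Einsetzen von t = 1: s(1) = 840.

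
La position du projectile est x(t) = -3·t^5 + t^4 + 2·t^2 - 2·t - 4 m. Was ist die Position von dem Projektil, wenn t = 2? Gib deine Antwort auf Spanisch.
Usando x(t) = -3·t^5 + t^4 + 2·t^2 - 2·t - 4 y sustituyendo t = 2, encontramos x = -80.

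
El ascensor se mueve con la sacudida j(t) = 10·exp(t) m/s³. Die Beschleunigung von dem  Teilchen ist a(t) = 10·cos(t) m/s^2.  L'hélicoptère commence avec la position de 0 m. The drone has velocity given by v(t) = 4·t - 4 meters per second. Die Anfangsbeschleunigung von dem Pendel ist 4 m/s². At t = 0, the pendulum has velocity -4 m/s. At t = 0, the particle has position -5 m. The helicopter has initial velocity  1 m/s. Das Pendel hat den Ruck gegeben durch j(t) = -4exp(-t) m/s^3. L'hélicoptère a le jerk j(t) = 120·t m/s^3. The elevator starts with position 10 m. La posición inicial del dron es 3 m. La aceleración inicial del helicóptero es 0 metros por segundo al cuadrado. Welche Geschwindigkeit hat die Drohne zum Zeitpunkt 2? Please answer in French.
De l'équation de la vitesse v(t) = 4·t - 4, nous substituons t = 2 pour obtenir v = 4.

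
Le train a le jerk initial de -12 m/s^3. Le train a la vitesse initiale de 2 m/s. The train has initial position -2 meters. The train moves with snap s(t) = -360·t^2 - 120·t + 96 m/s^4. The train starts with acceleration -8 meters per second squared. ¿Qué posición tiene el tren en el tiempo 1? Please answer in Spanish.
Debemos encontrar la integral de nuestra ecuación del snap s(t) = -360·t^2 - 120·t + 96 4 veces. Tomando ∫s(t)dt y aplicando j(0) = -12, encontramos j(t) = -120·t^3 - 60·t^2 + 96·t - 12. La antiderivada de la sacudida, con a(0) = -8, da la aceleración: a(t) = -30·t^4 - 20·t^3 + 48·t^2 - 12·t - 8. La antiderivada de la aceleración, con v(0) = 2, da la velocidad: v(t) = -6·t^5 - 5·t^4 + 16·t^3 - 6·t^2 - 8·t + 2. Integrando la velocidad y usando la condición inicial x(0) = -2, obtenemos x(t) = -t^6 - t^5 + 4·t^4 - 2·t^3 - 4·t^2 + 2·t - 2. Usando x(t) = -t^6 - t^5 + 4·t^4 - 2·t^3 - 4·t^2 + 2·t - 2 y sustituyendo t = 1, encontramos x = -4.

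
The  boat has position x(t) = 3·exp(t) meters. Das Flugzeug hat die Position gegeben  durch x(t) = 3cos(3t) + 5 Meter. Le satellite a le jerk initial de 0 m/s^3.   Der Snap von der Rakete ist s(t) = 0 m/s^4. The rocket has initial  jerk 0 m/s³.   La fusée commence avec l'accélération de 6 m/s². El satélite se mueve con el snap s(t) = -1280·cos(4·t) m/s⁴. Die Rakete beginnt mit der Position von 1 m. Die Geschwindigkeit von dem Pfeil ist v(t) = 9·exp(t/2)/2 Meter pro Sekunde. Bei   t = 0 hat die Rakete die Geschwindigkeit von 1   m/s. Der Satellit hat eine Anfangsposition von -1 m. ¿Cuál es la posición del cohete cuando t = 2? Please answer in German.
Wir müssen das Integral unserer Gleichung für den Snap s(t) = 0 4-mal finden. Durch Integration von dem Snap und Verwendung der Anfangsbedingung j(0) = 0, erhalten wir j(t) = 0. Durch Integration von dem Ruck und Verwendung der Anfangsbedingung a(0) = 6, erhalten wir a(t) = 6. Mit ∫a(t)dt und Anwendung von v(0) = 1, finden wir v(t) = 6·t + 1. Das Integral von der Geschwindigkeit ist die Position. Mit x(0) = 1 erhalten wir x(t) = 3·t^2 + t + 1. Mit x(t) = 3·t^2 + t + 1 und Einsetzen von t = 2, finden wir x = 15.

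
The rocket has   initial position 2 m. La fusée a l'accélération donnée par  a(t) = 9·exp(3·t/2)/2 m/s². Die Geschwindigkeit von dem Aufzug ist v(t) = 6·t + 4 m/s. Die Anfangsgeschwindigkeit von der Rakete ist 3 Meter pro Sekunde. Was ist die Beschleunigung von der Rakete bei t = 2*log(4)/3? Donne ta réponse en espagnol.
Tenemos la aceleración a(t) = 9·exp(3·t/2)/2. Sustituyendo t = 2*log(4)/3: a(2*log(4)/3) = 18.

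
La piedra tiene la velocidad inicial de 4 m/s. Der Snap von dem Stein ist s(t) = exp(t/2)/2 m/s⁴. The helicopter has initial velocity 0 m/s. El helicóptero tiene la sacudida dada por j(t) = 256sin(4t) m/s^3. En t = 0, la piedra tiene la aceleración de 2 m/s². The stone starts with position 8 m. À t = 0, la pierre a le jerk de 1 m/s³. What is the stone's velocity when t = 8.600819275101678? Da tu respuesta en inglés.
We need to integrate our snap equation s(t) = exp(t/2)/2 3 times. Integrating snap and using the initial condition j(0) = 1, we get j(t) = exp(t/2). Integrating jerk and using the initial condition a(0) = 2, we get a(t) = 2·exp(t/2). Taking ∫a(t)dt and applying v(0) = 4, we find v(t) = 4·exp(t/2). Using v(t) = 4·exp(t/2) and substituting t = 8.600819275101678, we find v = 294.919960347796.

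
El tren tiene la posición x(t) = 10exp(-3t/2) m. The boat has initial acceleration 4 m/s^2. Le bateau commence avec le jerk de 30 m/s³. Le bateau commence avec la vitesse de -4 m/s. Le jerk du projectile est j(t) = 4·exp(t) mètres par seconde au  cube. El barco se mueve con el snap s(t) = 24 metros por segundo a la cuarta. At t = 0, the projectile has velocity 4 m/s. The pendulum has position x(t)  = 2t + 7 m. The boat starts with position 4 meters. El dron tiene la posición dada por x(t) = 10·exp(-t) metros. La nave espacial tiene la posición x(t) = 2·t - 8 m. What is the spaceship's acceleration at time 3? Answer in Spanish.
Para resolver esto, necesitamos tomar 2 derivadas de nuestra ecuación de la posición x(t) = 2·t - 8. La derivada de la posición da la velocidad: v(t) = 2. La derivada de la velocidad da la aceleración: a(t) = 0. Usando a(t) = 0 y sustituyendo t = 3, encontramos a = 0.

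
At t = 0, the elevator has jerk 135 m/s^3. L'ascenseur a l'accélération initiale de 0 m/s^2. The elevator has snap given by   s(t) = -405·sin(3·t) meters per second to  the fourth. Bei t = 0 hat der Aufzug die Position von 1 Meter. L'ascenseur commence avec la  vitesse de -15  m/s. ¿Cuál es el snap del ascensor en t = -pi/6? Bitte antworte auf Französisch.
Nous avons le snap s(t) = -405·sin(3·t). En substituant t = -pi/6: s(-pi/6) = 405.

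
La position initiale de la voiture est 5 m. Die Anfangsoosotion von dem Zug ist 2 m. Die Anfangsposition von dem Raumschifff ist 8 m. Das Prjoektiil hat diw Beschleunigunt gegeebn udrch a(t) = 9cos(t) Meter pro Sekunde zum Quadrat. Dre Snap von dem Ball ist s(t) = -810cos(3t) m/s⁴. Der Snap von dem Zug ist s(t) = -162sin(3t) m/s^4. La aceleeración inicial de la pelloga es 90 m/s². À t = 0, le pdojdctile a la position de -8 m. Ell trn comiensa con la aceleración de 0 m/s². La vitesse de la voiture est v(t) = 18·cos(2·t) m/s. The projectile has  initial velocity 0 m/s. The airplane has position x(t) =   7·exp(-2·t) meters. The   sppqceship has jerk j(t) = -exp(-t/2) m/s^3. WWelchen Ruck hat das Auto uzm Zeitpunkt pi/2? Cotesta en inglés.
Starting from velocity v(t) = 18·cos(2·t), we take 2 derivatives. The derivative of velocity gives acceleration: a(t) = -36·sin(2·t). Taking d/dt of a(t), we find j(t) = -72·cos(2·t). Using j(t) = -72·cos(2·t) and substituting t = pi/2, we find j = 72.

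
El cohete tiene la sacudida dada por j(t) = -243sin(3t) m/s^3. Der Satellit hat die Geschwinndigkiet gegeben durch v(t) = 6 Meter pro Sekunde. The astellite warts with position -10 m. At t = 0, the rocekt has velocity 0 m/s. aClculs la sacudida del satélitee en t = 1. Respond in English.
To solve this, we need to take 2 derivatives of our velocity equation v(t) = 6. The derivative of velocity gives acceleration: a(t) = 0. The derivative of acceleration gives jerk: j(t) = 0. From the given jerk equation j(t) = 0, we substitute t = 1 to get j = 0.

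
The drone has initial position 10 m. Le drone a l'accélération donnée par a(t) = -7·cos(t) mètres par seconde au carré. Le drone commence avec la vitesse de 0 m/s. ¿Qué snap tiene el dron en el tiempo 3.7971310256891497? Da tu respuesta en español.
Partiendo de la aceleración a(t) = -7·cos(t), tomamos 2 derivadas. Tomando d/dt de a(t), encontramos j(t) = 7·sin(t). Derivando la sacudida, obtenemos el snap: s(t) = 7·cos(t). Usando s(t) = 7·cos(t) y sustituyendo t = 3.7971310256891497, encontramos s = -5.54903901192574.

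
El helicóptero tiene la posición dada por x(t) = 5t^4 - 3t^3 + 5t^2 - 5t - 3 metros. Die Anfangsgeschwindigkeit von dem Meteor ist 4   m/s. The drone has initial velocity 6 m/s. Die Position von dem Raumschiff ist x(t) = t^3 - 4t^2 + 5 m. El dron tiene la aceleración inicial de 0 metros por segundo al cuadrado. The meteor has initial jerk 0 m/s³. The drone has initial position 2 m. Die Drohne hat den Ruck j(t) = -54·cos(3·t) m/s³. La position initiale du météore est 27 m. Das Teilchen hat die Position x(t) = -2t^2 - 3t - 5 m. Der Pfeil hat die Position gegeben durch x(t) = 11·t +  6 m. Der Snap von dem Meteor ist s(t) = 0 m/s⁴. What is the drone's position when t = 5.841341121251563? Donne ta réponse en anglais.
To find the answer, we compute 3 integrals of j(t) = -54·cos(3·t). Finding the antiderivative of j(t) and using a(0) = 0: a(t) = -18·sin(3·t). Finding the integral of a(t) and using v(0) = 6: v(t) = 6·cos(3·t). The integral of velocity is position. Using x(0) = 2, we get x(t) = 2·sin(3·t) + 2. Using x(t) = 2·sin(3·t) + 2 and substituting t = 5.841341121251563, we find x = 0.0598533752333865.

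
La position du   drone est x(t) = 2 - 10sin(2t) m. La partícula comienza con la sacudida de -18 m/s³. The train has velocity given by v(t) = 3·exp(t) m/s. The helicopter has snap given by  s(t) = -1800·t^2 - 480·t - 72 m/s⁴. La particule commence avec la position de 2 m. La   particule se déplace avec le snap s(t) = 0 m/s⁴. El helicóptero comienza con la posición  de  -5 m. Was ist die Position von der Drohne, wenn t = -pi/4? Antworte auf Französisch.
De l'équation de la position x(t) = 2 - 10·sin(2·t), nous substituons t = -pi/4 pour obtenir x = 12.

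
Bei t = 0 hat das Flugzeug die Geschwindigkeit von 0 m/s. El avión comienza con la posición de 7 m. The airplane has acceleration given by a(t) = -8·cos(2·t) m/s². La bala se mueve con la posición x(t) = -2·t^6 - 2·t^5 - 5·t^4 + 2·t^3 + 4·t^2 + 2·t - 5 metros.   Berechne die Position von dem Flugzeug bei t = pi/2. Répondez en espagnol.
Debemos encontrar la integral de nuestra ecuación de la aceleración a(t) = -8·cos(2·t) 2 veces. La integral de la aceleración, con v(0) = 0, da la velocidad: v(t) = -4·sin(2·t). Tomando ∫v(t)dt y aplicando x(0) = 7, encontramos x(t) = 2·cos(2·t) + 5. De la ecuación de la posición x(t) = 2·cos(2·t) + 5, sustituimos t = pi/2 para obtener x = 3.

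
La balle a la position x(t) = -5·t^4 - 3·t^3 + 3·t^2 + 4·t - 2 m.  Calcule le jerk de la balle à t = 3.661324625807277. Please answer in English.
To solve this, we need to take 3 derivatives of our position equation x(t) = -5·t^4 - 3·t^3 + 3·t^2 + 4·t - 2. The derivative of position gives velocity: v(t) = -20·t^3 - 9·t^2 + 6·t + 4. Differentiating velocity, we get acceleration: a(t) = -60·t^2 - 18·t + 6. Differentiating acceleration, we get jerk: j(t) = -120·t - 18. From the given jerk equation j(t) = -120·t - 18, we substitute t = 3.661324625807277 to get j = -457.358955096873.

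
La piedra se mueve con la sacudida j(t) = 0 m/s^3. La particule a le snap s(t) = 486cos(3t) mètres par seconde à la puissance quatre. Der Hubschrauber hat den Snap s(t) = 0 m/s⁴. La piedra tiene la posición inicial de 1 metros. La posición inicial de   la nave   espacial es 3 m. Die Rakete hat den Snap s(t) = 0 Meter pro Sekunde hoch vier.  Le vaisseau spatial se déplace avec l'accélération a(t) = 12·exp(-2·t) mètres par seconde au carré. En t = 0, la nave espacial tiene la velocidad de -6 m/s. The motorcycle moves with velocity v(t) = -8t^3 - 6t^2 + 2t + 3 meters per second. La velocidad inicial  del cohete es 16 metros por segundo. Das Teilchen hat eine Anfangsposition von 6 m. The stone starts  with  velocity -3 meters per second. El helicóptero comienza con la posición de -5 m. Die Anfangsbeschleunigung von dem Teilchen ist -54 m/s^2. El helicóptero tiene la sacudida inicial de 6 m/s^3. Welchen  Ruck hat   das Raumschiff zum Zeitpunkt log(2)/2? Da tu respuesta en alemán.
Um dies zu lösen, müssen wir 1 Ableitung unserer Gleichung für die Beschleunigung a(t) = 12·exp(-2·t) nehmen. Mit d/dt von a(t) finden wir j(t) = -24·exp(-2·t). Mit j(t) = -24·exp(-2·t) und Einsetzen von t = log(2)/2, finden wir j = -12.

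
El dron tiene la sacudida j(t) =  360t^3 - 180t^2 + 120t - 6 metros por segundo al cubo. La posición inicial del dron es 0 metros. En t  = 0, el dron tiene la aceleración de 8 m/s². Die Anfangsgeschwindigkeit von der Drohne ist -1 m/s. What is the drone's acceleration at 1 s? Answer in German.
Ausgehend von dem Ruck j(t) = 360·t^3 - 180·t^2 + 120·t - 6, nehmen wir 1 Integral. Das Integral von dem Ruck, mit a(0) = 8, ergibt die Beschleunigung: a(t) = 90·t^4 - 60·t^3 + 60·t^2 - 6·t + 8. Wir haben die Beschleunigung a(t) = 90·t^4 - 60·t^3 + 60·t^2 - 6·t + 8. Durch Einsetzen von t = 1: a(1) = 92.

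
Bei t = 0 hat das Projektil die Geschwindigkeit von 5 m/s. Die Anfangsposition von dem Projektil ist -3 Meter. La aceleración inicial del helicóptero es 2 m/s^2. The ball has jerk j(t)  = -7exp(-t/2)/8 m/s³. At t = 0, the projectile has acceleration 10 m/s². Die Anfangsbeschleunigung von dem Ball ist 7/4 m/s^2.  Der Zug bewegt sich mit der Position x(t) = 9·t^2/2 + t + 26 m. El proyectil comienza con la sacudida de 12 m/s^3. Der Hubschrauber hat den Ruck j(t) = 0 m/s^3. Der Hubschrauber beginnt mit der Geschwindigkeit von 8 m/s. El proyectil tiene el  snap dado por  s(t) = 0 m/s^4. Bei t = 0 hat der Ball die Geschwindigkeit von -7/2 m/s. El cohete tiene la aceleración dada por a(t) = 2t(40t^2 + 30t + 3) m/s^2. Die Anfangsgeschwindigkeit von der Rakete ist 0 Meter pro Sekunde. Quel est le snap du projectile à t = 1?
De l'équation du snap s(t) = 0, nous substituons t = 1 pour obtenir s = 0.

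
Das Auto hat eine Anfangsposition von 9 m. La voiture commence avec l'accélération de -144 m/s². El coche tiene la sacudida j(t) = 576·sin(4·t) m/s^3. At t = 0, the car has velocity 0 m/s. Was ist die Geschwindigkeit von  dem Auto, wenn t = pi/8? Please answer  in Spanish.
Debemos encontrar la integral de nuestra ecuación de la sacudida j(t) = 576·sin(4·t) 2 veces. La antiderivada de la sacudida es la aceleración. Usando a(0) = -144, obtenemos a(t) = -144·cos(4·t). Integrando la aceleración y usando la condición inicial v(0) = 0, obtenemos v(t) = -36·sin(4·t). Tenemos la velocidad v(t) = -36·sin(4·t). Sustituyendo t = pi/8: v(pi/8) = -36.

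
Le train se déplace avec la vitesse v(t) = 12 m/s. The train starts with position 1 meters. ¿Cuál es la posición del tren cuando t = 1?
Debemos encontrar la antiderivada de nuestra ecuación de la velocidad v(t) = 12 1 vez. Tomando ∫v(t)dt y aplicando x(0) = 1, encontramos x(t) = 12·t + 1. Usando x(t) = 12·t + 1 y sustituyendo t = 1, encontramos x = 13.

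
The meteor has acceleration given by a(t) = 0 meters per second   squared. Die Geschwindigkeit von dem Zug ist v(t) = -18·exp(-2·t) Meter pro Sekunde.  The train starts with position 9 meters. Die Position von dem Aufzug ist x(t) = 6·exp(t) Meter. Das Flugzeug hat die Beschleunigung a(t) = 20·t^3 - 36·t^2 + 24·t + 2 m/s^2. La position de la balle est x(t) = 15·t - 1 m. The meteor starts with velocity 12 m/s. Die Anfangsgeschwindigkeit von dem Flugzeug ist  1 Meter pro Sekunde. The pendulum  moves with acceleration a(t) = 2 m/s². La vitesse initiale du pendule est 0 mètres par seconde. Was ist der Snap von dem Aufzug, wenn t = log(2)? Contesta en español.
Partiendo de la posición x(t) = 6·exp(t), tomamos 4 derivadas. Tomando d/dt de x(t), encontramos v(t) = 6·exp(t). Derivando la velocidad, obtenemos la aceleración: a(t) = 6·exp(t). Tomando d/dt de a(t), encontramos j(t) = 6·exp(t). Derivando la sacudida, obtenemos el snap: s(t) = 6·exp(t). Usando s(t) = 6·exp(t) y sustituyendo t = log(2), encontramos s = 12.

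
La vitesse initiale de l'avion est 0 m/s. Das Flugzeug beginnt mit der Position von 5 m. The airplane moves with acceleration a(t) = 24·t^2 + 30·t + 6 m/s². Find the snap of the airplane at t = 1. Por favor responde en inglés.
To solve this, we need to take 2 derivatives of our acceleration equation a(t) = 24·t^2 + 30·t + 6. Differentiating acceleration, we get jerk: j(t) = 48·t + 30. Taking d/dt of j(t), we find s(t) = 48. From the given snap equation s(t) = 48, we substitute t = 1 to get s = 48.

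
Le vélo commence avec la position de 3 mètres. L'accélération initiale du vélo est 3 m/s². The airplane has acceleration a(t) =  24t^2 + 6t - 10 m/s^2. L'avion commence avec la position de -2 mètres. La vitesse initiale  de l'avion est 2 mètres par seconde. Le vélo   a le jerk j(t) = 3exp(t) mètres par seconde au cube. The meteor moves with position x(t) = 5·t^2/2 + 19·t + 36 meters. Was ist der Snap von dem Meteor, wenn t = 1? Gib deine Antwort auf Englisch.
To solve this, we need to take 4 derivatives of our position equation x(t) = 5·t^2/2 + 19·t + 36. Taking d/dt of x(t), we find v(t) = 5·t + 19. The derivative of velocity gives acceleration: a(t) = 5. The derivative of acceleration gives jerk: j(t) = 0. Taking d/dt of j(t), we find s(t) = 0. Using s(t) = 0 and substituting t = 1, we find s = 0.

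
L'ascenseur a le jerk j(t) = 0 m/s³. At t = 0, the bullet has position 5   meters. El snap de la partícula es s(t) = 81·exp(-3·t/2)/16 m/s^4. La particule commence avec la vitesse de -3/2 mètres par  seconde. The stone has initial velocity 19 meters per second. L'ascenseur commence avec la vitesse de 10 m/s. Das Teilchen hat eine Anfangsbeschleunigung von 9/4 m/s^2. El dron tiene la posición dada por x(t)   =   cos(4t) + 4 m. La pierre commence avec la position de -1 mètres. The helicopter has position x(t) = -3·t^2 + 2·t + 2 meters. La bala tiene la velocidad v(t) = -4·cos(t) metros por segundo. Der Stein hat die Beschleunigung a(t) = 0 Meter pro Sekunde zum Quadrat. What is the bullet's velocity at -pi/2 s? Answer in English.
Using v(t) = -4·cos(t) and substituting t = -pi/2, we find v = 0.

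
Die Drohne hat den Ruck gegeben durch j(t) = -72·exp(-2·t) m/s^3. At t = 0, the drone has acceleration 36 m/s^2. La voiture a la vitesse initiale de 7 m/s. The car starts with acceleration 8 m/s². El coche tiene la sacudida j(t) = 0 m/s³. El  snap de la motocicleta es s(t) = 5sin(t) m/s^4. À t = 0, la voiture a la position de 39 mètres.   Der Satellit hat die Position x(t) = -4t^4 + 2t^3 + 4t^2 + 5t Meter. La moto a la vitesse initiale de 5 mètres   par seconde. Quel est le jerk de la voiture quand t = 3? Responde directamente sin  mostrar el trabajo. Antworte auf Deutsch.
Die Antwort ist 0.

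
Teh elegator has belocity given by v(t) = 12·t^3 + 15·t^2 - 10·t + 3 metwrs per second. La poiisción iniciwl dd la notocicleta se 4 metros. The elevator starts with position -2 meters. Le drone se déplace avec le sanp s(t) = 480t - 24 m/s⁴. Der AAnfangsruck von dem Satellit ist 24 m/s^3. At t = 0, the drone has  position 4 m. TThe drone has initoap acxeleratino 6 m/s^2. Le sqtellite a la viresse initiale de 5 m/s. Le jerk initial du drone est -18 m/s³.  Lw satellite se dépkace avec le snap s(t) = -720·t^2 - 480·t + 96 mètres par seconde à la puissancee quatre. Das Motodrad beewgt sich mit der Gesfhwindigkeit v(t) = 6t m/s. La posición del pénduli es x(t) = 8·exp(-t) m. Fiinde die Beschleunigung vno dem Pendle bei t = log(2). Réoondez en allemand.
Wir müssen unsere Gleichung für die Position x(t) = 8·exp(-t) 2-mal ableiten. Die Ableitung von der Position ergibt die Geschwindigkeit: v(t) = -8·exp(-t). Mit d/dt von v(t) finden wir a(t) = 8·exp(-t). Aus der Gleichung für die Beschleunigung a(t) = 8·exp(-t), setzen wir t = log(2) ein und erhalten a = 4.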